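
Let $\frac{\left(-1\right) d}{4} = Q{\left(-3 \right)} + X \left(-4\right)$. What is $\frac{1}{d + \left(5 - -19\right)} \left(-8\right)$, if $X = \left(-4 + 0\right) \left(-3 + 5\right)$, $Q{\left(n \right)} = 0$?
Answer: $\frac{1}{13} \approx 0.076923$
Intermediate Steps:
$X = -8$ ($X = \left(-4\right) 2 = -8$)
$d = -128$ ($d = - 4 \left(0 - -32\right) = - 4 \left(0 + 32\right) = \left(-4\right) 32 = -128$)
$\frac{1}{d + \left(5 - -19\right)} \left(-8\right) = \frac{1}{-128 + \left(5 - -19\right)} \left(-8\right) = \frac{1}{-128 + \left(5 + 19\right)} \left(-8\right) = \frac{1}{-128 + 24} \left(-8\right) = \frac{1}{-104} \left(-8\right) = \left(- \frac{1}{104}\right) \left(-8\right) = \frac{1}{13}$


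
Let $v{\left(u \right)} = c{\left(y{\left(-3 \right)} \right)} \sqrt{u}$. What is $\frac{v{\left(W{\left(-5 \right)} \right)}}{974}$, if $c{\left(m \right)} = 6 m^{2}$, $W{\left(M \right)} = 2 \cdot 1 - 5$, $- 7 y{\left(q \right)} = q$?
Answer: $\frac{27 i \sqrt{3}}{23863} \approx 0.0019597 i$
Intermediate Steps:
$y{\left(q \right)} = - \frac{q}{7}$
$W{\left(M \right)} = -3$ ($W{\left(M \right)} = 2 - 5 = -3$)
$v{\left(u \right)} = \frac{54 \sqrt{u}}{49}$ ($v{\left(u \right)} = 6 \left(\left(- \frac{1}{7}\right) \left(-3\right)\right)^{2} \sqrt{u} = 6 \left(\frac{3}{7}\right)^{2} \sqrt{u} = 6 \cdot \frac{9}{49} \sqrt{u} = \frac{54 \sqrt{u}}{49}$)
$\frac{v{\left(W{\left(-5 \right)} \right)}}{974} = \frac{\frac{54}{49} \sqrt{-3}}{974} = \frac{54 i \sqrt{3}}{49} \cdot \frac{1}{974} = \frac{27 i \sqrt{3}}{23863}$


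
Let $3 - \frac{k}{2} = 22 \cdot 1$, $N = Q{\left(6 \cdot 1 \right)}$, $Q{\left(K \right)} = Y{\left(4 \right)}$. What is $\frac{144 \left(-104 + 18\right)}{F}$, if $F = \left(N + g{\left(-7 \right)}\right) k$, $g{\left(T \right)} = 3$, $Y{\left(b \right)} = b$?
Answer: $\frac{6192}{133} \approx 46.556$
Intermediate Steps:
$Q{\left(K \right)} = 4$
$N = 4$
$k = -38$ ($k = 6 - 2 \cdot 22 \cdot 1 = 6 - 44 = -38$)
$F = -266$ ($F = \left(4 + 3\right) \left(-38\right) = 7 \left(-38\right) = -266$)
$\frac{144 \left(-104 + 18\right)}{F} = \frac{144 \left(-104 + 18\right)}{-266} = 144 \left(-86\right) \left(- \frac{1}{266}\right) = \left(-12384\right) \left(- \frac{1}{266}\right) = \frac{6192}{133}$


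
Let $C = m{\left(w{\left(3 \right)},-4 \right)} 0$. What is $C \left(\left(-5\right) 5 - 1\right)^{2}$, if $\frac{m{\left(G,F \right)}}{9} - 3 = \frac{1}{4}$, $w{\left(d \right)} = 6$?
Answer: $0$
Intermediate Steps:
$m{\left(G,F \right)} = \frac{117}{4}$ ($m{\left(G,F \right)} = 27 + \frac{9}{4} = \frac{117}{4}$)
$C = 0$ ($C = \frac{117}{4} \cdot 0 = 0$)
$C \left(\left(-5\right) 5 - 1\right)^{2} = 0 \left(\left(-5\right) 5 - 1\right)^{2} = 0 \left(-25 - 1\right)^{2} = 0 \left(-26\right)^{2} = 0 \cdot 676 = 0$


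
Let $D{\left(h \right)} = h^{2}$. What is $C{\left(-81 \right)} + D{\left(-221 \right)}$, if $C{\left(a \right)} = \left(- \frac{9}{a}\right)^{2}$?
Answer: $\frac{3956122}{81} \approx 48841.0$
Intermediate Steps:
$C{\left(a \right)} = \frac{81}{a^{2}}$
$C{\left(-81 \right)} + D{\left(-221 \right)} = \frac{81}{6561} + \left(-221\right)^{2} = 81 \cdot \frac{1}{6561} + 48841 = \frac{1}{81} + 48841 = \frac{3956122}{81}$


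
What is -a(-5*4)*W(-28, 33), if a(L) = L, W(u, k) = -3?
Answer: -60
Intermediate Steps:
-a(-5*4)*W(-28, 33) = -(-5*4)*(-3) = -(-20)*(-3) = -1*60 = -60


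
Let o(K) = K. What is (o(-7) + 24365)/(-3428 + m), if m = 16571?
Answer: 24358/13143 ≈ 1.8533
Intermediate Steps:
(o(-7) + 24365)/(-3428 + m) = (-7 + 24365)/(-3428 + 16571) = 24358/13143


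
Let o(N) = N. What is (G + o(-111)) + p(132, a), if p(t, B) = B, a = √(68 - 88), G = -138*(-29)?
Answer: 3891 + 2*I*√5 ≈ 3891.0 + 4.4721*I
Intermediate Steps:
G = 4002
a = 2*I*√5 (a = √(-20) = 2*I*√5 ≈ 4.4721*I)
(G + o(-111)) + p(132, a) = (4002 - 111) + 2*I*√5 = 3891 + 2*I*√5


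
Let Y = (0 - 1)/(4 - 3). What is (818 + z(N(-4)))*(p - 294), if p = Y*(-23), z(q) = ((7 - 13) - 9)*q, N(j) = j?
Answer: -237938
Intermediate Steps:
Y = -1 (Y = -1/1 = -1*1 = -1)
z(q) = -15*q (z(q) = (-6 - 9)*q = -15*q)
p = 23 (p = -1*(-23) = 23)
(818 + z(N(-4)))*(p - 294) = (818 - 15*(-4))*(23 - 294) = (818 + 60)*(-271) = 878*(-271) = -237938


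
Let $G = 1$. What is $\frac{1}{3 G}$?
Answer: $\frac{1}{3} \approx 0.33333$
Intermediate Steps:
$\frac{1}{3 G} = \frac{1}{3 \cdot 1} = \frac{1}{3}$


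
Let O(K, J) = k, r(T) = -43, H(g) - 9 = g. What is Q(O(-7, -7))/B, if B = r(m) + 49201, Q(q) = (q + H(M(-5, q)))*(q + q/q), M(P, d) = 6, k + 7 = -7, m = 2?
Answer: -13/49158 ≈ -0.00026445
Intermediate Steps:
k = -14 (k = -7 - 7 = -14)
H(g) = 9 + g
O(K, J) = -14
Q(q) = (1 + q)*(15 + q) (Q(q) = (q + (9 + 6))*(q + q/q) = (q + 15)*(q + 1) = (15 + q)*(1 + q) = (1 + q)*(15 + q))
B = 49158 (B = -43 + 49201 = 49158)
Q(O(-7, -7))/B = (15 + (-14)² + 16*(-14))/49158 = (15 + 196 - 224)*(1/49158) = -13*1/49158 = -13/49158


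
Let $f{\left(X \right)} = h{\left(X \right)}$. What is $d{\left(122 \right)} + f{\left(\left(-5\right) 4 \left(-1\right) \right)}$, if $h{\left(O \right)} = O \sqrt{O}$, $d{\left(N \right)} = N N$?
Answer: $14884 + 40 \sqrt{5} \approx 14973.0$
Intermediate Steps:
$d{\left(N \right)} = N^{2}$
$h{\left(O \right)} = O^{\frac{3}{2}}$
$f{\left(X \right)} = X^{\frac{3}{2}}$
$d{\left(122 \right)} + f{\left(\left(-5\right) 4 \left(-1\right) \right)} = 122^{2} + \left(\left(-5\right) 4 \left(-1\right)\right)^{\frac{3}{2}} = 14884 + \left(\left(-20\right) \left(-1\right)\right)^{\frac{3}{2}} = 14884 + 20^{\frac{3}{2}} = 14884 + 40 \sqrt{5}$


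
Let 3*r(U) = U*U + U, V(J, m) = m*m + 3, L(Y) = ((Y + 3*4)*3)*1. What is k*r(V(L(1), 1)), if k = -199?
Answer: -3980/3 ≈ -1326.7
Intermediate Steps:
L(Y) = 36 + 3*Y (L(Y) = ((Y + 12)*3)*1 = ((12 + Y)*3)*1 = (36 + 3*Y)*1 = 36 + 3*Y)
V(J, m) = 3 + m² (V(J, m) = m² + 3 = 3 + m²)
r(U) = U/3 + U²/3 (r(U) = (U*U + U)/3 = (U² + U)/3 = (U + U²)/3 = U/3 + U²/3)
k*r(V(L(1), 1)) = -199*(3 + 1²)*(1 + (3 + 1²))/3 = -199*(3 + 1)*(1 + (3 + 1))/3 = -199*4*(1 + 4)/3 = -199*4*5/3 = -199*20/3 = -3980/3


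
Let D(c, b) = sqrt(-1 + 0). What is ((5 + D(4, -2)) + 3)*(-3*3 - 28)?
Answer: -296 - 37*I ≈ -296.0 - 37.0*I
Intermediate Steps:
D(c, b) = I (D(c, b) = sqrt(-1) = I)
((5 + D(4, -2)) + 3)*(-3*3 - 28) = ((5 + I) + 3)*(-3*3 - 28) = (8 + I)*(-9 - 28) = (8 + I)*(-37) = -296 - 37*I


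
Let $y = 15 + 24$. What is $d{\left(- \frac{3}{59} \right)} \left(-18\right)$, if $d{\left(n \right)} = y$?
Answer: $-702$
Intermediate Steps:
$y = 39$
$d{\left(n \right)} = 39$
$d{\left(- \frac{3}{59} \right)} \left(-18\right) = 39 \left(-18\right) = -702$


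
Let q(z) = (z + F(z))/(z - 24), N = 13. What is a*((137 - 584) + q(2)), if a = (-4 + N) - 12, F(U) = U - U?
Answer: 14754/11 ≈ 1341.3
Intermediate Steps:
F(U) = 0
q(z) = z/(-24 + z) (q(z) = (z + 0)/(z - 24) = z/(-24 + z))
a = -3 (a = (-4 + 13) - 12 = 9 - 12 = -3)
a*((137 - 584) + q(2)) = -3*((137 - 584) + 2/(-24 + 2)) = -3*(-447 + 2/(-22)) = -3*(-447 + 2*(-1/22)) = -3*(-447 - 1/11) = -3*(-4918/11) = 14754/11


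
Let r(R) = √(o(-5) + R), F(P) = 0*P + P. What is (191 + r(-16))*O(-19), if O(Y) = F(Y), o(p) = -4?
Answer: -3629 - 38*I*√5 ≈ -3629.0 - 84.971*I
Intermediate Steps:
F(P) = P (F(P) = 0 + P = P)
O(Y) = Y
r(R) = √(-4 + R)
(191 + r(-16))*O(-19) = (191 + √(-4 - 16))*(-19) = (191 + √(-20))*(-19) = (191 + 2*I*√5)*(-19) = -3629 - 38*I*√5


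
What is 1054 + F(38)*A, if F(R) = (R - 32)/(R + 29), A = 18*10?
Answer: 71698/67 ≈ 1070.1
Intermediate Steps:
A = 180
F(R) = (-32 + R)/(29 + R)
1054 + F(38)*A = 1054 + ((-32 + 38)/(29 + 38))*180 = 1054 + (6/67)*180 = 1054 + 1080/67 = 71698/67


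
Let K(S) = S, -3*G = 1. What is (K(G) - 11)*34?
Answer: -1156/3 ≈ -385.33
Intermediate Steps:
G = -⅓ (G = -⅓*1 = -⅓ ≈ -0.33333)
(K(G) - 11)*34 = (-⅓ - 11)*34 = -34/3*34 = -1156/3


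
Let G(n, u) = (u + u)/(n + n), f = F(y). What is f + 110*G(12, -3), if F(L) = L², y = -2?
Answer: -47/2 ≈ -23.500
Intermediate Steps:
f = 4 (f = (-2)² = 4)
G(n, u) = u/n (G(n, u) = (2*u)/((2*n)) = (2*u)*(1/(2*n)) = u/n)
f + 110*G(12, -3) = 4 + 110*(-3/12) = 4 + 110*(-3*1/12) = 4 + 110*(-¼) = 4 - 55/2 = -47/2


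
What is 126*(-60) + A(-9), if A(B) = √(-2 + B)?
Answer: -7560 + I*√11 ≈ -7560.0 + 3.3166*I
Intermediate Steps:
126*(-60) + A(-9) = 126*(-60) + √(-2 - 9) = -7560 + √(-11) = -7560 + I*√11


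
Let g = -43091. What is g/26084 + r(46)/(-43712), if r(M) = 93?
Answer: -471504901/285045952 ≈ -1.6541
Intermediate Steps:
g/26084 + r(46)/(-43712) = -43091/26084 + 93/(-43712) = -43091*1/26084 + 93*(-1/43712) = -43091/26084 - 93/43712 = -471504901/285045952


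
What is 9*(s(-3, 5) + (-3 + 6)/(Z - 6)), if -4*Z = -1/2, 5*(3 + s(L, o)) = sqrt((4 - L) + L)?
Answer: -6579/235 ≈ -27.996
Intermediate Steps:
s(L, o) = -13/5 (s(L, o) = -3 + sqrt((4 - L) + L)/5 = -3 + sqrt(4)/5 = -3 + (1/5)*2 = -3 + 2/5 = -13/5)
Z = 1/8 (Z = -(-1)/(4*2) = -1/4*(-1/2) = 1/8 ≈ 0.12500)
9*(s(-3, 5) + (-3 + 6)/(Z - 6)) = 9*(-13/5 + (-3 + 6)/(1/8 - 6)) = 9*(-13/5 + 3/(-47/8)) = 9*(-13/5 + 3*(-8/47)) = 9*(-13/5 - 24/47) = 9*(-731/235) = -6579/235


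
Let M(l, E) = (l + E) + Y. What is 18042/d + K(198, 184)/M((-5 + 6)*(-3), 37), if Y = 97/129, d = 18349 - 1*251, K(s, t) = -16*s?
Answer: -3657631785/40566667 ≈ -90.163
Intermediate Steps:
d = 18098 (d = 18349 - 251 = 18098)
Y = 97/129 (Y = 97*(1/129) = 97/129 ≈ 0.75194)
M(l, E) = 97/129 + E + l (M(l, E) = (l + E) + 97/129 = (E + l) + 97/129 = 97/129 + E + l)
18042/d + K(198, 184)/M((-5 + 6)*(-3), 37) = 18042/18098 + (-16*198)/(97/129 + 37 + (-5 + 6)*(-3)) = 18042*(1/18098) - 3168/(97/129 + 37 + 1*(-3)) = 9021/9049 - 3168/(97/129 + 37 - 3) = 9021/9049 - 3168/4483/129 = 9021/9049 - 3168*129/4483 = 9021/9049 - 408672/4483 = -3657631785/40566667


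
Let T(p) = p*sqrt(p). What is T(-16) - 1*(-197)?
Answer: 197 - 64*I ≈ 197.0 - 64.0*I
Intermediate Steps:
T(p) = p**(3/2)
T(-16) - 1*(-197) = (-16)**(3/2) - 1*(-197) = -64*I + 197 = 197 - 64*I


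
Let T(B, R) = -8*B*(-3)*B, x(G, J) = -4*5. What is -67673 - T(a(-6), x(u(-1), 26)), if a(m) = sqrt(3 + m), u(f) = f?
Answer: -67601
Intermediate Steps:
x(G, J) = -20
T(B, R) = 24*B**2 (T(B, R) = -8*(-3*B)*B = -(-24)*B**2 = 24*B**2)
-67673 - T(a(-6), x(u(-1), 26)) = -67673 - 24*(sqrt(3 - 6))**2 = -67673 - 24*(sqrt(-3))**2 = -67673 - 24*(I*sqrt(3))**2 = -67673 - 24*(-3) = -67673 - 1*(-72) = -67673 + 72 = -67601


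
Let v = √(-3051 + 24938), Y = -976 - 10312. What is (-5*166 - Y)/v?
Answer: 10458*√21887/21887 ≈ 70.690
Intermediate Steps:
Y = -11288
v = √21887 ≈ 147.94
(-5*166 - Y)/v = (-5*166 - 1*(-11288))/(√21887) = (-830 + 11288)*(√21887/21887) = 10458*(√21887/21887) = 10458*√21887/21887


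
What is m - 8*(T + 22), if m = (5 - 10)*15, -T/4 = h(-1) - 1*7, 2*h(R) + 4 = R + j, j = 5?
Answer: -475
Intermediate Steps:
h(R) = 1/2 + R/2 (h(R) = -2 + (R + 5)/2 = -2 + (5 + R)/2 = -2 + (5/2 + R/2) = 1/2 + R/2)
T = 28 (T = -4*((1/2 + (1/2)*(-1)) - 1*7) = -4*((1/2 - 1/2) - 7) = -4*(0 - 7) = -4*(-7) = 28)
m = -75 (m = -5*15 = -75)
m - 8*(T + 22) = -75 - 8*(28 + 22) = -75 - 8*50 = -75 - 400 = -475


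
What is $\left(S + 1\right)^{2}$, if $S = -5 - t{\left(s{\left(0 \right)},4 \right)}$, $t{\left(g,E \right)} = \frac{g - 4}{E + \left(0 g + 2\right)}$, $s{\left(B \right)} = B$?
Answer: $\frac{100}{9} \approx 11.111$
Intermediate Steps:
$t{\left(g,E \right)} = \frac{-4 + g}{2 + E}$ ($t{\left(g,E \right)} = \frac{-4 + g}{E + \left(0 + 2\right)} = \frac{-4 + g}{E + 2} = \frac{-4 + g}{2 + E}$)
$S = - \frac{13}{3}$ ($S = -5 - \frac{-4 + 0}{2 + 4} = -5 - \frac{1}{6} \left(-4\right) = -5 - - \frac{2}{3} = -5 + \frac{2}{3} = - \frac{13}{3} \approx -4.3333$)
$\left(S + 1\right)^{2} = \left(- \frac{13}{3} + 1\right)^{2} = \left(- \frac{10}{3}\right)^{2} = \frac{100}{9}$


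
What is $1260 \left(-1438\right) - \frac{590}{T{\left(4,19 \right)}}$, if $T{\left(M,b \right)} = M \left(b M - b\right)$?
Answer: $- \frac{206554615}{114} \approx -1.8119 \cdot 10^{6}$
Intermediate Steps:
$T{\left(M,b \right)} = M \left(- b + M b\right)$ ($T{\left(M,b \right)} = M \left(M b - b\right) = M \left(- b + M b\right)$)
$1260 \left(-1438\right) - \frac{590}{T{\left(4,19 \right)}} = 1260 \left(-1438\right) - \frac{590}{4 \cdot 19 \left(-1 + 4\right)} = -1811880 - \frac{590}{4 \cdot 19 \cdot 3} = -1811880 - \frac{590}{228} = -1811880 - \frac{295}{114} = - \frac{206554615}{114}$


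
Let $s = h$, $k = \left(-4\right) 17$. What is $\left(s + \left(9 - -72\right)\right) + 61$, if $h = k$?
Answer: $74$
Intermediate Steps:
$k = -68$
$h = -68$
$s = -68$
$\left(s + \left(9 - -72\right)\right) + 61 = \left(-68 + \left(9 - -72\right)\right) + 61 = \left(-68 + \left(9 + 72\right)\right) + 61 = \left(-68 + 81\right) + 61 = 13 + 61 = 74$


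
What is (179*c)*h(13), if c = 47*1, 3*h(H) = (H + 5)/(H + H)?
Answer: 25239/13 ≈ 1941.5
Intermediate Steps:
h(H) = (5 + H)/(6*H) (h(H) = ((H + 5)/(H + H))/3 = ((5 + H)/((2*H)))/3 = ((5 + H)*(1/(2*H)))/3 = ((5 + H)/(2*H))/3 = (5 + H)/(6*H))
c = 47
(179*c)*h(13) = (179*47)*((⅙)*(5 + 13)/13) = 8413*((⅙)*(1/13)*18) = 8413*(3/13) = 25239/13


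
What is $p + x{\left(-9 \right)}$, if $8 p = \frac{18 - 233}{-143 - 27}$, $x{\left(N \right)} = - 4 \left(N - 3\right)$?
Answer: $\frac{13099}{272} \approx 48.158$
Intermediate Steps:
$x{\left(N \right)} = 12 - 4 N$ ($x{\left(N \right)} = - 4 \left(-3 + N\right) = 12 - 4 N$)
$p = \frac{43}{272}$ ($p = \frac{\left(18 - 233\right) \frac{1}{-143 - 27}}{8} = \frac{\left(-215\right) \frac{1}{-170}}{8} = \frac{\left(-215\right) \left(- \frac{1}{170}\right)}{8} = \frac{1}{8} \cdot \frac{43}{34} = \frac{43}{272} \approx 0.15809$)
$p + x{\left(-9 \right)} = \frac{43}{272} + \left(12 - -36\right) = \frac{43}{272} + \left(12 + 36\right) = \frac{43}{272} + 48 = \frac{13099}{272}$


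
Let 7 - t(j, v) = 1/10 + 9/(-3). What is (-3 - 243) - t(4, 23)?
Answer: -2559/10 ≈ -255.90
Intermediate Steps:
t(j, v) = 99/10 (t(j, v) = 7 - (1/10 + 9/(-3)) = 7 - (1*(⅒) + 9*(-⅓)) = 7 - (⅒ - 3) = 7 - 1*(-29/10) = 7 + 29/10 = 99/10)
(-3 - 243) - t(4, 23) = (-3 - 243) - 1*99/10 = -246 - 99/10 = -2559/10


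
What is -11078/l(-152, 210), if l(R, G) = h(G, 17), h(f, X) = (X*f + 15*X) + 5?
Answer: -5539/1915 ≈ -2.8924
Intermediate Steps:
h(f, X) = 5 + 15*X + X*f (h(f, X) = (15*X + X*f) + 5 = 5 + 15*X + X*f)
l(R, G) = 260 + 17*G (l(R, G) = 5 + 15*17 + 17*G = 5 + 255 + 17*G = 260 + 17*G)
-11078/l(-152, 210) = -11078/(260 + 17*210) = -11078/(260 + 3570) = -11078/3830 = -11078*1/3830 = -5539/1915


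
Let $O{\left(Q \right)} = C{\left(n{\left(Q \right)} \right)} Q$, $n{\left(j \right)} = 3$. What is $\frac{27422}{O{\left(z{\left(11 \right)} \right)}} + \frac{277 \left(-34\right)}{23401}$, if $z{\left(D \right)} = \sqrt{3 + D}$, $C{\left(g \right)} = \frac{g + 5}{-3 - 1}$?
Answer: $- \frac{9418}{23401} - \frac{13711 \sqrt{14}}{14} \approx -3664.8$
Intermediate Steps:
$C{\left(g \right)} = - \frac{5}{4} - \frac{g}{4}$ ($C{\left(g \right)} = \frac{5 + g}{-4} = \left(5 + g\right) \left(- \frac{1}{4}\right) = - \frac{5}{4} - \frac{g}{4}$)
$O{\left(Q \right)} = - 2 Q$ ($O{\left(Q \right)} = \left(- \frac{5}{4} - \frac{3}{4}\right) Q = - 2 Q$)
$\frac{27422}{O{\left(z{\left(11 \right)} \right)}} + \frac{277 \left(-34\right)}{23401} = \frac{27422}{\left(-2\right) \sqrt{3 + 11}} + \frac{277 \left(-34\right)}{23401} = \frac{27422}{\left(-2\right) \sqrt{14}} - \frac{9418}{23401} = 27422 \left(- \frac{\sqrt{14}}{28}\right) - \frac{9418}{23401} = - \frac{13711 \sqrt{14}}{14} - \frac{9418}{23401} = - \frac{9418}{23401} - \frac{13711 \sqrt{14}}{14}$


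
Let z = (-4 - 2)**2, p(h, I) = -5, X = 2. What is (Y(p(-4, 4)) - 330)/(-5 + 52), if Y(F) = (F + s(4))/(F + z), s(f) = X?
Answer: -10233/1457 ≈ -7.0233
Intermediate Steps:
s(f) = 2
z = 36 (z = (-6)**2 = 36)
Y(F) = (2 + F)/(36 + F) (Y(F) = (F + 2)/(F + 36) = (2 + F)/(36 + F))
(Y(p(-4, 4)) - 330)/(-5 + 52) = ((2 - 5)/(36 - 5) - 330)/(-5 + 52) = (-3/31 - 330)/47 = ((1/31)*(-3) - 330)*(1/47) = (-3/31 - 330)*(1/47) = -10233/31*1/47 = -10233/1457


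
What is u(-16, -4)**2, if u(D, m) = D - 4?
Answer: 400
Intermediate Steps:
u(D, m) = -4 + D
u(-16, -4)**2 = (-4 - 16)**2 = (-20)**2 = 400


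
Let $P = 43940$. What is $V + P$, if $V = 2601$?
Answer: $46541$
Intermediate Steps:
$V + P = 2601 + 43940 = 46541$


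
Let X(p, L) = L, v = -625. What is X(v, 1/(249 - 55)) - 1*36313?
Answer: -7044721/194 ≈ -36313.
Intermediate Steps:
X(v, 1/(249 - 55)) - 1*36313 = 1/(249 - 55) - 1*36313 = 1/194 - 36313 = -7044721/194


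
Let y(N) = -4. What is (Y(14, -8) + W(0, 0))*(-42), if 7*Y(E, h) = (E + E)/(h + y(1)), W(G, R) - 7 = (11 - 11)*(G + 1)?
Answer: -280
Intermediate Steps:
W(G, R) = 7 (W(G, R) = 7 + (11 - 11)*(G + 1) = 7 + 0*(1 + G) = 7 + 0 = 7)
Y(E, h) = 2*E/(7*(-4 + h)) (Y(E, h) = ((E + E)/(h - 4))/7 = ((2*E)/(-4 + h))/7 = (2*E/(-4 + h))/7 = 2*E/(7*(-4 + h)))
(Y(14, -8) + W(0, 0))*(-42) = ((2/7)*14/(-4 - 8) + 7)*(-42) = ((2/7)*14/(-12) + 7)*(-42) = ((2/7)*14*(-1/12) + 7)*(-42) = (-1/3 + 7)*(-42) = (20/3)*(-42) = -280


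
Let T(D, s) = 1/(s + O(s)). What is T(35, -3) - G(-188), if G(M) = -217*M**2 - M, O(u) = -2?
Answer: 38347299/5 ≈ 7.6695e+6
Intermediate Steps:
G(M) = -M - 217*M**2
T(D, s) = 1/(-2 + s) (T(D, s) = 1/(s - 2) = 1/(-2 + s))
T(35, -3) - G(-188) = 1/(-2 - 3) - (-1)*(-188)*(1 + 217*(-188)) = 1/(-5) - (-1)*(-188)*(1 - 40796) = -1/5 - (-1)*(-188)*(-40795) = -1/5 - 1*(-7669460) = -1/5 + 7669460 = 38347299/5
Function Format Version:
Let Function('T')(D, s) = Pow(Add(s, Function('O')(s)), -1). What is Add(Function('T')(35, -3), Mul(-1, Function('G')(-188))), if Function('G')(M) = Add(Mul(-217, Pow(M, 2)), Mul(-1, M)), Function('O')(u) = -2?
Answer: Rational(38347299, 5) ≈ 7.6695e+6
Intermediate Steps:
Function('G')(M) = Add(Mul(-1, M), Mul(-217, Pow(M, 2)))
Function('T')(D, s) = Pow(Add(-2, s), -1) (Function('T')(D, s) = Pow(Add(s, -2), -1) = Pow(Add(-2, s), -1))
Add(Function('T')(35, -3), Mul(-1, Function('G')(-188))) = Add(Pow(Add(-2, -3), -1), Mul(-1, Mul(-1, -188, Add(1, Mul(217, -188))))) = Add(Pow(-5, -1), Mul(-1, Mul(-1, -188, Add(1, -40796)))) = Add(Rational(-1, 5), Mul(-1, Mul(-1, -188, -40795))) = Add(Rational(-1, 5), Mul(-1, -7669460)) = Add(Rational(-1, 5), 7669460) = Rational(38347299, 5)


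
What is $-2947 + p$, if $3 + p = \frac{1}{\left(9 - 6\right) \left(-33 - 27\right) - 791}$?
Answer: $- \frac{2864451}{971} \approx -2950.0$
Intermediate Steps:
$p = - \frac{2914}{971}$ ($p = -3 + \frac{1}{\left(9 - 6\right) \left(-33 - 27\right) - 791} = -3 + \frac{1}{3 \left(-60\right) - 791} = -3 + \frac{1}{-180 - 791} = -3 + \frac{1}{-971} = -3 - \frac{1}{971} = - \frac{2914}{971} \approx -3.001$)
$-2947 + p = -2947 - \frac{2914}{971} = - \frac{2864451}{971}$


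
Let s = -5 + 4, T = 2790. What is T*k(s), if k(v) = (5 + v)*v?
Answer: -11160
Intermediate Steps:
s = -1
k(v) = v*(5 + v)
T*k(s) = 2790*(-(5 - 1)) = 2790*(-1*4) = 2790*(-4) = -11160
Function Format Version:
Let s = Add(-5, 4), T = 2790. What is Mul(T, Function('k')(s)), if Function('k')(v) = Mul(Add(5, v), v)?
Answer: -11160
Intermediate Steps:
s = -1
Function('k')(v) = Mul(v, Add(5, v))
Mul(T, Function('k')(s)) = Mul(2790, Mul(-1, Add(5, -1))) = Mul(2790, Mul(-1, 4)) = Mul(2790, -4) = -11160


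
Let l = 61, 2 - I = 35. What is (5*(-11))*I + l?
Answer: 1876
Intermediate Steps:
I = -33 (I = 2 - 1*35 = 2 - 35 = -33)
(5*(-11))*I + l = (5*(-11))*(-33) + 61 = -55*(-33) + 61 = 1815 + 61 = 1876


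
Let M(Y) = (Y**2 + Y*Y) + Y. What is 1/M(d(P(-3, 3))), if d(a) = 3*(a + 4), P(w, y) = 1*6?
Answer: 1/1830 ≈ 0.00054645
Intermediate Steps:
P(w, y) = 6
d(a) = 12 + 3*a (d(a) = 3*(4 + a) = 12 + 3*a)
M(Y) = Y + 2*Y**2 (M(Y) = (Y**2 + Y**2) + Y = 2*Y**2 + Y = Y + 2*Y**2)
1/M(d(P(-3, 3))) = 1/((12 + 3*6)*(1 + 2*(12 + 3*6))) = 1/((12 + 18)*(1 + 2*(12 + 18))) = 1/(30*(1 + 2*30)) = 1/(30*(1 + 60)) = 1/(30*61) = 1/1830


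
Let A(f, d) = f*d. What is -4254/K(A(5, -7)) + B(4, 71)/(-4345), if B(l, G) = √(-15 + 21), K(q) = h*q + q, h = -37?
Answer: -709/210 - √6/4345 ≈ -3.3768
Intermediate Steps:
A(f, d) = d*f
K(q) = -36*q (K(q) = -37*q + q = -36*q)
B(l, G) = √6
-4254/K(A(5, -7)) + B(4, 71)/(-4345) = -4254/((-(-252)*5)) + √6/(-4345) = -4254/((-36*(-35))) + √6*(-1/4345) = -4254/1260 - √6/4345 = -4254*1/1260 - √6/4345 = -709/210 - √6/4345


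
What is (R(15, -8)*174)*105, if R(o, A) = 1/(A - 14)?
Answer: -9135/11 ≈ -830.45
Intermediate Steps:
R(o, A) = 1/(-14 + A)
(R(15, -8)*174)*105 = (174/(-14 - 8))*105 = (174/(-22))*105 = -1/22*174*105 = -87/11*105 = -9135/11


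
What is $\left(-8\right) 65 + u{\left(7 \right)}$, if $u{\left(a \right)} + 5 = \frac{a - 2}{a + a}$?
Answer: $- \frac{7345}{14} \approx -524.64$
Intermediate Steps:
$u{\left(a \right)} = -5 + \frac{-2 + a}{2 a}$ ($u{\left(a \right)} = -5 + \frac{a - 2}{a + a} = -5 + \frac{-2 + a}{2 a}$)
$\left(-8\right) 65 + u{\left(7 \right)} = \left(-8\right) 65 - \frac{65}{14} = -520 - \frac{65}{14} = - \frac{7345}{14}$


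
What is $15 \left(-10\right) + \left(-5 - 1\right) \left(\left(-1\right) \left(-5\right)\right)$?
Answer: $-180$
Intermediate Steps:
$15 \left(-10\right) + \left(-5 - 1\right) \left(\left(-1\right) \left(-5\right)\right) = -150 - 30 = -180$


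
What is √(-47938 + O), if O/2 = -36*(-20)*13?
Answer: I*√29218 ≈ 170.93*I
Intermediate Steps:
O = 18720 (O = 2*(-36*(-20)*13) = 2*(720*13) = 2*9360 = 18720)
√(-47938 + O) = √(-47938 + 18720) = √(-29218) = I*√29218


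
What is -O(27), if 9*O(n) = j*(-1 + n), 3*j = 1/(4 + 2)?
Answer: -13/81 ≈ -0.16049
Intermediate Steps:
j = 1/18 (j = 1/(3*(4 + 2)) = (⅓)/6 = (⅓)*(⅙) = 1/18 ≈ 0.055556)
O(n) = -1/162 + n/162 (O(n) = ((-1 + n)/18)/9 = (-1/18 + n/18)/9 = -1/162 + n/162)
-O(27) = -(-1/162 + (1/162)*27) = -(-1/162 + ⅙) = -1*13/81 = -13/81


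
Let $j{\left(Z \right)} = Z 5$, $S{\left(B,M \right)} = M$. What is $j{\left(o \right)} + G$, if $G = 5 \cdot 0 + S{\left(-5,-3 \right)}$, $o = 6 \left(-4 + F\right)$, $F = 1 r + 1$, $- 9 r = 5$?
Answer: $- \frac{329}{3} \approx -109.67$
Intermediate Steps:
$r = - \frac{5}{9}$ ($r = \left(- \frac{1}{9}\right) 5 = - \frac{5}{9} \approx -0.55556$)
$F = \frac{4}{9}$ ($F = 1 \left(- \frac{5}{9}\right) + 1 = - \frac{5}{9} + 1 = \frac{4}{9} \approx 0.44444$)
$o = - \frac{64}{3}$ ($o = 6 \left(-4 + \frac{4}{9}\right) = 6 \left(- \frac{32}{9}\right) = - \frac{64}{3} \approx -21.333$)
$j{\left(Z \right)} = 5 Z$
$G = -3$ ($G = 5 \cdot 0 - 3 = 0 - 3 = -3$)
$j{\left(o \right)} + G = 5 \left(- \frac{64}{3}\right) - 3 = - \frac{320}{3} - 3 = - \frac{329}{3}$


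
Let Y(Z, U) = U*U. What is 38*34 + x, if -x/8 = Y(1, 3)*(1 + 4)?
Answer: 932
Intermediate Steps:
Y(Z, U) = U²
x = -360 (x = -8*3²*(1 + 4) = -72*5 = -8*45 = -360)
38*34 + x = 38*34 - 360 = 1292 - 360 = 932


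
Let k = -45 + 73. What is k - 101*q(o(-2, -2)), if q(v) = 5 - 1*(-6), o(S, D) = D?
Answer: -1083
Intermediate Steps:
k = 28
q(v) = 11 (q(v) = 5 + 6 = 11)
k - 101*q(o(-2, -2)) = 28 - 101*11 = 28 - 1111 = -1083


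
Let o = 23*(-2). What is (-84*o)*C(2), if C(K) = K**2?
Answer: 15456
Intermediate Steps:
o = -46
(-84*o)*C(2) = -84*(-46)*2**2 = 3864*4 = 15456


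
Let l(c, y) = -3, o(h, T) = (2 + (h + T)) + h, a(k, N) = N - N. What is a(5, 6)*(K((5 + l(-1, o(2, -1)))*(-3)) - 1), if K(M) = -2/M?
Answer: 0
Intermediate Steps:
a(k, N) = 0
o(h, T) = 2 + T + 2*h (o(h, T) = (2 + (T + h)) + h = (2 + T + h) + h = 2 + T + 2*h)
a(5, 6)*(K((5 + l(-1, o(2, -1)))*(-3)) - 1) = 0*(-2*(-1/(3*(5 - 3))) - 1) = 0*(-2/(2*(-3)) - 1) = 0*(-2/(-6) - 1) = 0*(-2*(-⅙) - 1) = 0*(⅓ - 1) = 0*(-⅔) = 0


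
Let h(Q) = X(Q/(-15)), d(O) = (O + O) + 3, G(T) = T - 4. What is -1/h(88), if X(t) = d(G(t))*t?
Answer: -225/22088 ≈ -0.010187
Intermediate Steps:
G(T) = -4 + T
d(O) = 3 + 2*O (d(O) = 2*O + 3 = 3 + 2*O)
X(t) = t*(-5 + 2*t) (X(t) = (3 + 2*(-4 + t))*t = (3 + (-8 + 2*t))*t = (-5 + 2*t)*t = t*(-5 + 2*t))
h(Q) = -Q*(-5 - 2*Q/15)/15 (h(Q) = (Q/(-15))*(-5 + 2*(Q/(-15))) = (Q*(-1/15))*(-5 + 2*(Q*(-1/15))) = (-Q/15)*(-5 + 2*(-Q/15)) = (-Q/15)*(-5 - 2*Q/15) = -Q*(-5 - 2*Q/15)/15)
-1/h(88) = -1/((1/225)*88*(75 + 2*88)) = -1/((1/225)*88*(75 + 176)) = -1/((1/225)*88*251) = -1/22088/225 = -1*225/22088 = -225/22088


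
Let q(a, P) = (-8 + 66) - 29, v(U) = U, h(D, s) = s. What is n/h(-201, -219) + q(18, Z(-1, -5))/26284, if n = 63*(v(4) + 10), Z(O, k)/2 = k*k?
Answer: -7725379/1918732 ≈ -4.0263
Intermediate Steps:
Z(O, k) = 2*k² (Z(O, k) = 2*(k*k) = 2*k²)
q(a, P) = 29 (q(a, P) = 58 - 29 = 29)
n = 882 (n = 63*(4 + 10) = 63*14 = 882)
n/h(-201, -219) + q(18, Z(-1, -5))/26284 = 882/(-219) + 29/26284 = 882*(-1/219) + 29*(1/26284) = -294/73 + 29/26284 = -7725379/1918732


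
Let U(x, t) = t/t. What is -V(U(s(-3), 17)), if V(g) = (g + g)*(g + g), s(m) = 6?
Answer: -4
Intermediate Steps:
U(x, t) = 1
V(g) = 4*g² (V(g) = (2*g)*(2*g) = 4*g²)
-V(U(s(-3), 17)) = -4*1² = -4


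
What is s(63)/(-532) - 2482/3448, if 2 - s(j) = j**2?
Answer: 386181/57323 ≈ 6.7369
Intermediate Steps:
s(j) = 2 - j**2
s(63)/(-532) - 2482/3448 = (2 - 1*63**2)/(-532) - 2482/3448 = (2 - 1*3969)*(-1/532) - 2482*1/3448 = (2 - 3969)*(-1/532) - 1241/1724 = -3967*(-1/532) - 1241/1724 = 3967/532 - 1241/1724 = 386181/57323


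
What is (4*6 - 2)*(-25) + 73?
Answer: -477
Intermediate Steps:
(4*6 - 2)*(-25) + 73 = (24 - 2)*(-25) + 73 = 22*(-25) + 73 = -550 + 73 = -477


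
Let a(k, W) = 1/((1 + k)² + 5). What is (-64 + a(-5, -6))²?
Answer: 1803649/441 ≈ 4089.9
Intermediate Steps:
a(k, W) = 1/(5 + (1 + k)²)
(-64 + a(-5, -6))² = (-64 + 1/(5 + (1 - 5)²))² = (-64 + 1/(5 + (-4)²))² = (-64 + 1/(5 + 16))² = (-64 + 1/21)² = (-1343/21)² = 1803649/441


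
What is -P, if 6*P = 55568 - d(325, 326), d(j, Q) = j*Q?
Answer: 8397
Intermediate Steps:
d(j, Q) = Q*j
P = -8397 (P = (55568 - 326*325)/6 = (55568 - 1*105950)/6 = (55568 - 105950)/6 = (⅙)*(-50382) = -8397)
-P = -1*(-8397) = 8397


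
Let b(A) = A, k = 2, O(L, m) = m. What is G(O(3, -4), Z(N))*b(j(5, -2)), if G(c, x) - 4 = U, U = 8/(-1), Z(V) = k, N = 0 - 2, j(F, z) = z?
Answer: 8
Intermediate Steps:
N = -2
Z(V) = 2
U = -8 (U = 8*(-1) = -8)
G(c, x) = -4 (G(c, x) = 4 - 8 = -4)
G(O(3, -4), Z(N))*b(j(5, -2)) = -4*(-2) = 8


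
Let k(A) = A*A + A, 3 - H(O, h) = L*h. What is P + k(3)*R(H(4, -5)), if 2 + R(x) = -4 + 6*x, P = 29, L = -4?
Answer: -1267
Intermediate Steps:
H(O, h) = 3 + 4*h (H(O, h) = 3 - (-4)*h = 3 + 4*h)
k(A) = A + A**2 (k(A) = A**2 + A = A + A**2)
R(x) = -6 + 6*x (R(x) = -2 + (-4 + 6*x) = -6 + 6*x)
P + k(3)*R(H(4, -5)) = 29 + (3*(1 + 3))*(-6 + 6*(3 + 4*(-5))) = 29 + (3*4)*(-6 + 6*(3 - 20)) = 29 + 12*(-6 + 6*(-17)) = 29 + 12*(-6 - 102) = 29 + 12*(-108) = 29 - 1296 = -1267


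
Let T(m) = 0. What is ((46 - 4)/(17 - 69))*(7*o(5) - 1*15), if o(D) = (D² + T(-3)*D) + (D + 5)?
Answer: -2415/13 ≈ -185.77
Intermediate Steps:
o(D) = 5 + D + D² (o(D) = (D² + 0*D) + (D + 5) = (D² + 0) + (5 + D) = D² + (5 + D) = 5 + D + D²)
((46 - 4)/(17 - 69))*(7*o(5) - 1*15) = ((46 - 4)/(17 - 69))*(7*(5 + 5 + 5²) - 1*15) = (42/(-52))*(7*(5 + 5 + 25) - 15) = (42*(-1/52))*(7*35 - 15) = -21*(245 - 15)/26 = -21/26*230 = -2415/13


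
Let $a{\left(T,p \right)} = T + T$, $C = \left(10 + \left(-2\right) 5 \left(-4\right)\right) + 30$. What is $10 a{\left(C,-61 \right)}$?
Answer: $1600$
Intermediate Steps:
$C = 80$ ($C = \left(10 - -40\right) + 30 = \left(10 + 40\right) + 30 = 50 + 30 = 80$)
$a{\left(T,p \right)} = 2 T$
$10 a{\left(C,-61 \right)} = 10 \cdot 2 \cdot 80 = 10 \cdot 160 = 1600$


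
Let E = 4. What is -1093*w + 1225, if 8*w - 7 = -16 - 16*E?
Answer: 89589/8 ≈ 11199.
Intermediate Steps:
w = -73/8 (w = 7/8 + (-16 - 16*4)/8 = 7/8 + (-16 - 64)/8 = 7/8 + (⅛)*(-80) = 7/8 - 10 = -73/8 ≈ -9.1250)
-1093*w + 1225 = -1093*(-73/8) + 1225 = 79789/8 + 1225 = 89589/8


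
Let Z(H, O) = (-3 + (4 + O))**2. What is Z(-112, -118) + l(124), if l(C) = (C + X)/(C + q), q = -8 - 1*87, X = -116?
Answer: 396989/29 ≈ 13689.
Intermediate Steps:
q = -95 (q = -8 - 87 = -95)
l(C) = (-116 + C)/(-95 + C) (l(C) = (C - 116)/(C - 95) = (-116 + C)/(-95 + C))
Z(H, O) = (1 + O)**2
Z(-112, -118) + l(124) = (1 - 118)**2 + (-116 + 124)/(-95 + 124) = (-117)**2 + 8/29 = 13689 + (1/29)*8 = 13689 + 8/29 = 396989/29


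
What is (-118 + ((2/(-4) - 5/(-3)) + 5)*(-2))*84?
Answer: -10948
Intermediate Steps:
(-118 + ((2/(-4) - 5/(-3)) + 5)*(-2))*84 = (-118 + ((2*(-¼) - 5*(-⅓)) + 5)*(-2))*84 = (-118 + ((-½ + 5/3) + 5)*(-2))*84 = (-118 + (7/6 + 5)*(-2))*84 = (-118 + (37/6)*(-2))*84 = (-118 - 37/3)*84 = -391/3*84 = -10948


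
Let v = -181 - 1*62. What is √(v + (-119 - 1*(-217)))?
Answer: I*√145 ≈ 12.042*I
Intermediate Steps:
v = -243 (v = -181 - 62 = -243)
√(v + (-119 - 1*(-217))) = √(-243 + (-119 - 1*(-217))) = √(-243 + (-119 + 217)) = √(-243 + 98) = √(-145) = I*√145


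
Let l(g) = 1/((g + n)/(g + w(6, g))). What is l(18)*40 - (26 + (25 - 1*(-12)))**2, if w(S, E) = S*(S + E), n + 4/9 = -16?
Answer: 1377/7 ≈ 196.71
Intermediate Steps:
n = -148/9 (n = -4/9 - 16 = -148/9 ≈ -16.444)
w(S, E) = S*(E + S)
l(g) = (36 + 7*g)/(-148/9 + g) (l(g) = 1/((g - 148/9)/(g + 6*(g + 6))) = 1/((-148/9 + g)/(g + 6*(6 + g))) = 1/((-148/9 + g)/(g + (36 + 6*g))) = 1/((-148/9 + g)/(36 + 7*g)) = (36 + 7*g)/(-148/9 + g))
l(18)*40 - (26 + (25 - 1*(-12)))**2 = (9*(36 + 7*18)/(-148 + 9*18))*40 - (26 + (25 - 1*(-12)))**2 = (9*(36 + 126)/(-148 + 162))*40 - (26 + (25 + 12))**2 = (9*162/14)*40 - (26 + 37)**2 = (9*(1/14)*162)*40 - 1*63**2 = (729/7)*40 - 1*3969 = 29160/7 - 3969 = 1377/7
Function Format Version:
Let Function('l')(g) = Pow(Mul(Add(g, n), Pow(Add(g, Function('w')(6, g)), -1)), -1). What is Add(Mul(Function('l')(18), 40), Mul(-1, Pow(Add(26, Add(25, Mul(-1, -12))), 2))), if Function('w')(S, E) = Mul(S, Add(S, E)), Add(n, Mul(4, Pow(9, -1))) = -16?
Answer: Rational(1377, 7) ≈ 196.71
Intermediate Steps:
n = Rational(-148, 9) (n = Add(Rational(-4, 9), -16) = Rational(-148, 9) ≈ -16.444)
Function('w')(S, E) = Mul(S, Add(E, S))
Function('l')(g) = Mul(Pow(Add(Rational(-148, 9), g), -1), Add(36, Mul(7, g))) (Function('l')(g) = Pow(Mul(Add(g, Rational(-148, 9)), Pow(Add(g, Mul(6, Add(g, 6))), -1)), -1) = Pow(Mul(Add(Rational(-148, 9), g), Pow(Add(g, Mul(6, Add(6, g))), -1)), -1) = Pow(Mul(Add(Rational(-148, 9), g), Pow(Add(g, Add(36, Mul(6, g))), -1)), -1) = Pow(Mul(Add(Rational(-148, 9), g), Pow(Add(36, Mul(7, g)), -1)), -1) = Pow(Mul(Pow(Add(36, Mul(7, g)), -1), Add(Rational(-148, 9), g)), -1) = Mul(Pow(Add(Rational(-148, 9), g), -1), Add(36, Mul(7, g))))
Add(Mul(Function('l')(18), 40), Mul(-1, Pow(Add(26, Add(25, Mul(-1, -12))), 2))) = Add(Mul(Mul(9, Pow(Add(-148, Mul(9, 18)), -1), Add(36, Mul(7, 18))), 40), Mul(-1, Pow(Add(26, Add(25, Mul(-1, -12))), 2))) = Add(Mul(Mul(9, Pow(Add(-148, 162), -1), Add(36, 126)), 40), Mul(-1, Pow(Add(26, Add(25, 12)), 2))) = Add(Mul(Mul(9, Pow(14, -1), 162), 40), Mul(-1, Pow(Add(26, 37), 2))) = Add(Mul(Mul(9, Rational(1, 14), 162), 40), Mul(-1, Pow(63, 2))) = Add(Mul(Rational(729, 7), 40), Mul(-1, 3969)) = Add(Rational(29160, 7), -3969) = Rational(1377, 7)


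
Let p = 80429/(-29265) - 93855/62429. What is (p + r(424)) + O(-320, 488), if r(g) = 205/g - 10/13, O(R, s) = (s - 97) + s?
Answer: 8806135052599613/10070339583720 ≈ 874.46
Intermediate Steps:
O(R, s) = -97 + 2*s (O(R, s) = (-97 + s) + s = -97 + 2*s)
r(g) = -10/13 + 205/g (r(g) = 205/g - 10*1/13 = 205/g - 10/13 = -10/13 + 205/g)
p = -7767768616/1826984685 (p = 80429*(-1/29265) - 93855*1/62429 = -80429/29265 - 93855/62429 = -7767768616/1826984685 ≈ -4.2517)
(p + r(424)) + O(-320, 488) = (-7767768616/1826984685 + (-10/13 + 205/424)) + (-97 + 2*488) = (-7767768616/1826984685 + (-10/13 + 205*(1/424))) + (-97 + 976) = (-7767768616/1826984685 + (-10/13 + 205/424)) + 879 = (-7767768616/1826984685 - 1575/5512) + 879 = -45693441490267/10070339583720 + 879 = 8806135052599613/10070339583720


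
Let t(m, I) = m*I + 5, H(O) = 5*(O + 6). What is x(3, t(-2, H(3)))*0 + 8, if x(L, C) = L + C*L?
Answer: 8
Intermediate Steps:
H(O) = 30 + 5*O (H(O) = 5*(6 + O) = 30 + 5*O)
t(m, I) = 5 + I*m (t(m, I) = I*m + 5 = 5 + I*m)
x(3, t(-2, H(3)))*0 + 8 = (3*(1 + (5 + (30 + 5*3)*(-2))))*0 + 8 = (3*(1 + (5 + (30 + 15)*(-2))))*0 + 8 = (3*(1 + (5 + 45*(-2))))*0 + 8 = (3*(1 + (5 - 90)))*0 + 8 = (3*(1 - 85))*0 + 8 = (3*(-84))*0 + 8 = -252*0 + 8 = 0 + 8 = 8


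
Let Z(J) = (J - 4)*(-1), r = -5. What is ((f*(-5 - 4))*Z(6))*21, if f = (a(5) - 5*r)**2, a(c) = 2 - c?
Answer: 182952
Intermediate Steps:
f = 484 (f = ((2 - 1*5) - 5*(-5))**2 = ((2 - 5) + 25)**2 = (-3 + 25)**2 = 22**2 = 484)
Z(J) = 4 - J (Z(J) = (-4 + J)*(-1) = 4 - J)
((f*(-5 - 4))*Z(6))*21 = ((484*(-5 - 4))*(4 - 1*6))*21 = ((484*(-9))*(4 - 6))*21 = -4356*(-2)*21 = 8712*21 = 182952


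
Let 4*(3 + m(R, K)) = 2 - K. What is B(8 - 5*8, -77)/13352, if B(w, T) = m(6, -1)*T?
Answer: 693/53408 ≈ 0.012976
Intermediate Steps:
m(R, K) = -5/2 - K/4 (m(R, K) = -3 + (2 - K)/4 = -3 + (1/2 - K/4) = -5/2 - K/4)
B(w, T) = -9*T/4 (B(w, T) = (-5/2 - 1/4*(-1))*T = (-5/2 + 1/4)*T = -9*T/4)
B(8 - 5*8, -77)/13352 = -9/4*(-77)/13352 = (693/4)*(1/13352) = 693/53408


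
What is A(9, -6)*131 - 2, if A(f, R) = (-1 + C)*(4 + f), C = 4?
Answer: 5107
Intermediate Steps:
A(f, R) = 12 + 3*f (A(f, R) = (-1 + 4)*(4 + f) = 3*(4 + f) = 12 + 3*f)
A(9, -6)*131 - 2 = (12 + 3*9)*131 - 2 = (12 + 27)*131 - 2 = 39*131 - 2 = 5109 - 2 = 5107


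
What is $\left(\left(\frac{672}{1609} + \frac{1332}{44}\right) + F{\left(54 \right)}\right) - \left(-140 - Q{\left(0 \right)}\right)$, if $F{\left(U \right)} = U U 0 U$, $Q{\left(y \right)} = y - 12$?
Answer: $\frac{2808661}{17699} \approx 158.69$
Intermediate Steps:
$Q{\left(y \right)} = -12 + y$ ($Q{\left(y \right)} = y - 12 = -12 + y$)
$F{\left(U \right)} = 0$ ($F{\left(U \right)} = U^{2} \cdot 0 U = 0 U = 0$)
$\left(\left(\frac{672}{1609} + \frac{1332}{44}\right) + F{\left(54 \right)}\right) - \left(-140 - Q{\left(0 \right)}\right) = \left(\left(\frac{672}{1609} + \frac{1332}{44}\right) + 0\right) + \left(\left(\left(-12 + 0\right) + 293\right) - 153\right) = \left(\left(672 \cdot \frac{1}{1609} + 1332 \cdot \frac{1}{44}\right) + 0\right) + \left(\left(-12 + 293\right) - 153\right) = \left(\left(\frac{672}{1609} + \frac{333}{11}\right) + 0\right) + \left(281 - 153\right) = \left(\frac{543189}{17699} + 0\right) + 128 = \frac{543189}{17699} + 128 = \frac{2808661}{17699}$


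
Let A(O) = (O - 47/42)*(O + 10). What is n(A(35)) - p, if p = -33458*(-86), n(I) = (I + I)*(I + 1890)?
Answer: 738413701/98 ≈ 7.5348e+6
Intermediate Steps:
A(O) = (10 + O)*(-47/42 + O) (A(O) = (O - 47*1/42)*(10 + O) = (O - 47/42)*(10 + O) = (-47/42 + O)*(10 + O) = (10 + O)*(-47/42 + O))
n(I) = 2*I*(1890 + I) (n(I) = (2*I)*(1890 + I) = 2*I*(1890 + I))
p = 2877388
n(A(35)) - p = 2*(-235/21 + 35² + (373/42)*35)*(1890 + (-235/21 + 35² + (373/42)*35)) - 1*2877388 = 2*(-235/21 + 1225 + 1865/6)*(1890 + (-235/21 + 1225 + 1865/6)) - 2877388 = 2*(21345/14)*(1890 + 21345/14) - 2877388 = 2*(21345/14)*(47805/14) - 2877388 = 1020397725/98 - 2877388 = 738413701/98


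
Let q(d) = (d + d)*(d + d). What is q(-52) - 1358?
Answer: 9458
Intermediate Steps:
q(d) = 4*d**2 (q(d) = (2*d)*(2*d) = 4*d**2)
q(-52) - 1358 = 4*(-52)**2 - 1358 = 4*2704 - 1358 = 10816 - 1358 = 9458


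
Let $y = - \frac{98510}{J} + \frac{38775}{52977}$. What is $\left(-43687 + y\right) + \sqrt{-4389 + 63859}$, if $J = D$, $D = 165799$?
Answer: $- \frac{127908341098682}{2927844541} + \sqrt{59470} \approx -43443.0$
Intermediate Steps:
$J = 165799$
$y = \frac{403363985}{2927844541}$ ($y = - \frac{98510}{165799} + \frac{38775}{52977} = \left(-98510\right) \frac{1}{165799} + 38775 \cdot \frac{1}{52977} = - \frac{98510}{165799} + \frac{12925}{17659} = \frac{403363985}{2927844541} \approx 0.13777$)
$\left(-43687 + y\right) + \sqrt{-4389 + 63859} = \left(-43687 + \frac{403363985}{2927844541}\right) + \sqrt{-4389 + 63859} = - \frac{127908341098682}{2927844541} + \sqrt{59470}$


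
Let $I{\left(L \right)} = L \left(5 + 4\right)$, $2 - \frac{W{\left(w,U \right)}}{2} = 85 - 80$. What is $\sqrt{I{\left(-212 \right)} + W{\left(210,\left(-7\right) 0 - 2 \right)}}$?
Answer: $i \sqrt{1914} \approx 43.749 i$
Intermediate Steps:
$W{\left(w,U \right)} = -6$ ($W{\left(w,U \right)} = 4 - 2 \left(85 - 80\right) = 4 - 10 = -6$)
$I{\left(L \right)} = 9 L$ ($I{\left(L \right)} = L 9 = 9 L$)
$\sqrt{I{\left(-212 \right)} + W{\left(210,\left(-7\right) 0 - 2 \right)}} = \sqrt{9 \left(-212\right) - 6} = \sqrt{-1908 - 6} = \sqrt{-1914} = i \sqrt{1914}$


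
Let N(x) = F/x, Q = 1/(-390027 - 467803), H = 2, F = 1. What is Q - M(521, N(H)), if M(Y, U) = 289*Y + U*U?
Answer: -258325639457/1715660 ≈ -1.5057e+5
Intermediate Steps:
Q = -1/857830 (Q = 1/(-857830) = -1/857830 ≈ -1.1657e-6)
N(x) = 1/x
M(Y, U) = U² + 289*Y (M(Y, U) = 289*Y + U² = U² + 289*Y)
Q - M(521, N(H)) = -1/857830 - ((1/2)² + 289*521) = -1/857830 - ((½)² + 150569) = -1/857830 - (¼ + 150569) = -1/857830 - 1*602277/4 = -1/857830 - 602277/4 = -258325639457/1715660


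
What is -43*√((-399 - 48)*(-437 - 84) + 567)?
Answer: -43*√233454 ≈ -20776.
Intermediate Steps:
-43*√((-399 - 48)*(-437 - 84) + 567) = -43*√(-447*(-521) + 567) = -43*√(232887 + 567) = -43*√233454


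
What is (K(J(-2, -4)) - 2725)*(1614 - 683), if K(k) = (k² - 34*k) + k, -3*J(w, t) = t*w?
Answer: -22035839/9 ≈ -2.4484e+6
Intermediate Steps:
J(w, t) = -t*w/3
K(k) = k² - 33*k
(K(J(-2, -4)) - 2725)*(1614 - 683) = ((-⅓*(-4)*(-2))*(-33 - ⅓*(-4)*(-2)) - 2725)*(1614 - 683) = (-8*(-33 - 8/3)/3 - 2725)*931 = (-8/3*(-107/3) - 2725)*931 = (856/9 - 2725)*931 = -23669/9*931 = -22035839/9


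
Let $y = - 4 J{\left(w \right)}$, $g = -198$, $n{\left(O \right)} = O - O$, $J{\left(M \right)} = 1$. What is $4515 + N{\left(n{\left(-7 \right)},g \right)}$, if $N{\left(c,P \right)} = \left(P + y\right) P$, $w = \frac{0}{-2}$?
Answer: $44511$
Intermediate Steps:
$w = 0$ ($w = 0 \left(- \frac{1}{2}\right) = 0$)
$n{\left(O \right)} = 0$
$y = -4$ ($y = \left(-4\right) 1 = -4$)
$N{\left(c,P \right)} = P \left(-4 + P\right)$ ($N{\left(c,P \right)} = \left(P - 4\right) P = \left(-4 + P\right) P = P \left(-4 + P\right)$)
$4515 + N{\left(n{\left(-7 \right)},g \right)} = 4515 - 198 \left(-4 - 198\right) = 4515 - -39996 = 4515 + 39996 = 44511$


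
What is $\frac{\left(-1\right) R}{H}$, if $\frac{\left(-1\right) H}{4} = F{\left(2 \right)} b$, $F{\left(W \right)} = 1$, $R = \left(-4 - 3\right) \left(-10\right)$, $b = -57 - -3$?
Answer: $- \frac{35}{108} \approx -0.32407$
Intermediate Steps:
$b = -54$ ($b = -57 + 3 = -54$)
$R = 70$ ($R = \left(-7\right) \left(-10\right) = 70$)
$H = 216$ ($H = - 4 \cdot 1 \left(-54\right) = \left(-4\right) \left(-54\right) = 216$)
$\frac{\left(-1\right) R}{H} = \frac{\left(-1\right) 70}{216} = \left(-70\right) \frac{1}{216} = - \frac{35}{108}$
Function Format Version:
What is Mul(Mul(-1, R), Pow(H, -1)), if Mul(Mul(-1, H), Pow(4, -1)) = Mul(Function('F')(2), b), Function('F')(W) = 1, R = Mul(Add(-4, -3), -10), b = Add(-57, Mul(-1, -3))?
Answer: Rational(-35, 108) ≈ -0.32407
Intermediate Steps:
b = -54 (b = Add(-57, 3) = -54)
R = 70 (R = Mul(-7, -10) = 70)
H = 216 (H = Mul(-4, Mul(1, -54)) = Mul(-4, -54) = 216)
Mul(Mul(-1, R), Pow(H, -1)) = Mul(Mul(-1, 70), Pow(216, -1)) = Mul(-70, Rational(1, 216)) = Rational(-35, 108)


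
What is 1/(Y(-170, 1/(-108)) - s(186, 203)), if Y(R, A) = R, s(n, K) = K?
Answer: -1/373 ≈ -0.0026810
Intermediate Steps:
1/(Y(-170, 1/(-108)) - s(186, 203)) = 1/(-170 - 1*203) = 1/(-170 - 203) = 1/(-373) = -1/373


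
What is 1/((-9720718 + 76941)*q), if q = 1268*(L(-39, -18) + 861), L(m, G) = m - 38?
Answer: -1/9586994441024 ≈ -1.0431e-13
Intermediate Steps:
L(m, G) = -38 + m
q = 994112 (q = 1268*((-38 - 39) + 861) = 1268*(-77 + 861) = 1268*784 = 994112)
1/((-9720718 + 76941)*q) = 1/((-9720718 + 76941)*994112) = (1/994112)/(-9643777) = -1/9643777*1/994112 = -1/9586994441024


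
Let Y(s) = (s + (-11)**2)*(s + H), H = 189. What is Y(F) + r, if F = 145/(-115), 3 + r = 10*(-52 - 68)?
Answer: 11255385/529 ≈ 21277.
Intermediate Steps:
r = -1203 (r = -3 + 10*(-52 - 68) = -3 + 10*(-120) = -3 - 1200 = -1203)
F = -29/23 (F = 145*(-1/115) = -29/23 ≈ -1.2609)
Y(s) = (121 + s)*(189 + s) (Y(s) = (s + (-11)**2)*(s + 189) = (s + 121)*(189 + s) = (121 + s)*(189 + s))
Y(F) + r = (22869 + (-29/23)**2 + 310*(-29/23)) - 1203 = (22869 + 841/529 - 8990/23) - 1203 = 11891772/529 - 1203 = 11255385/529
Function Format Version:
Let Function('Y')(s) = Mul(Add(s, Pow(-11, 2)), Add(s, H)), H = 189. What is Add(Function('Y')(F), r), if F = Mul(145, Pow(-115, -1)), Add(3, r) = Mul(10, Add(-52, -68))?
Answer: Rational(11255385, 529) ≈ 21277.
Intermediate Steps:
r = -1203 (r = Add(-3, Mul(10, Add(-52, -68))) = Add(-3, Mul(10, -120)) = Add(-3, -1200) = -1203)
F = Rational(-29, 23) (F = Mul(145, Rational(-1, 115)) = Rational(-29, 23) ≈ -1.2609)
Function('Y')(s) = Mul(Add(121, s), Add(189, s)) (Function('Y')(s) = Mul(Add(s, Pow(-11, 2)), Add(s, 189)) = Mul(Add(s, 121), Add(189, s)) = Mul(Add(121, s), Add(189, s)))
Add(Function('Y')(F), r) = Add(Add(22869, Pow(Rational(-29, 23), 2), Mul(310, Rational(-29, 23))), -1203) = Add(Add(22869, Rational(841, 529), Rational(-8990, 23)), -1203) = Add(Rational(11891772, 529), -1203) = Rational(11255385, 529)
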